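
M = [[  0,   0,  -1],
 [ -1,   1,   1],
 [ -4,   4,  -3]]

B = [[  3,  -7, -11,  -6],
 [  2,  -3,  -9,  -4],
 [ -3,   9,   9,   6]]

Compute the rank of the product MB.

First compute MB:
[[  3,  -9,  -9,  -6],
 [ -4,  13,  11,   8],
 [  5, -11, -19, -10]]
Now row reduce the product.
R2 ← R2 + (4/3)·R1: [0, 1, -1, 0]
R3 ← R3 − (5/3)·R1: [0, 4, -4, 0]
R3 ← R3 − (4)·R2: [0, 0, 0, 0]
2 nonzero rows, so rank(MB) = 2.

2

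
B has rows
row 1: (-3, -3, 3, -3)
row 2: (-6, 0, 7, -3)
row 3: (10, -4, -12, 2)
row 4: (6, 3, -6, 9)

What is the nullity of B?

0

Row reduce to echelon form.
R2 ← R2 − (2)·R1: [0, 6, 1, 3]
R3 ← R3 + (10/3)·R1: [0, -14, -2, -8]
R4 ← R4 + (2)·R1: [0, -3, 0, 3]
R3 ← R3 + (7/3)·R2: [0, 0, 1/3, -1]
R4 ← R4 + (1/2)·R2: [0, 0, 1/2, 9/2]
R4 ← R4 − (3/2)·R3: [0, 0, 0, 6]
4 nonzero rows, so rank(B) = 4.
B has 4 columns; by rank–nullity, nullity = 4 − 4 = 0.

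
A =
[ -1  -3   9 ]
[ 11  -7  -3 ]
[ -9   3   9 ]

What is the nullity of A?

Row reduce to echelon form.
R2 ← R2 + (11)·R1: [0, -40, 96]
R3 ← R3 − (9)·R1: [0, 30, -72]
R3 ← R3 + (3/4)·R2: [0, 0, 0]
2 nonzero rows, so rank(A) = 2.
A has 3 columns; by rank–nullity, nullity = 3 − 2 = 1.

1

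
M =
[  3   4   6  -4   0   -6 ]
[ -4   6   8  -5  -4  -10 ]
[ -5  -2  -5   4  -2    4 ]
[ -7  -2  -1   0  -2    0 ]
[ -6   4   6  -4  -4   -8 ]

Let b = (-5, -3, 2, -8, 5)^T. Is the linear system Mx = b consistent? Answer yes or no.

Row reduce the augmented matrix [M | b].
R2 ← R2 + (4/3)·R1: [0, 34/3, 16, -31/3, -4, -18, -29/3]
R3 ← R3 + (5/3)·R1: [0, 14/3, 5, -8/3, -2, -6, -19/3]
R4 ← R4 + (7/3)·R1: [0, 22/3, 13, -28/3, -2, -14, -59/3]
R5 ← R5 + (2)·R1: [0, 12, 18, -12, -4, -20, -5]
R3 ← R3 − (7/17)·R2: [0, 0, -27/17, 27/17, -6/17, 24/17, -40/17]
R4 ← R4 − (11/17)·R2: [0, 0, 45/17, -45/17, 10/17, -40/17, -228/17]
R5 ← R5 − (18/17)·R2: [0, 0, 18/17, -18/17, 4/17, -16/17, 89/17]
R4 ← R4 + (5/3)·R3: [0, 0, 0, 0, 0, 0, -52/3]
R5 ← R5 + (2/3)·R3: [0, 0, 0, 0, 0, 0, 11/3]
R5 ← R5 + (11/52)·R4: [0, 0, 0, 0, 0, 0, 0]
The echelon form has 4 nonzero rows; the last pivot sits in the augmented column, so rank(M) = 3 but rank([M|b]) = 4.
Since the ranks differ, the system is inconsistent.

no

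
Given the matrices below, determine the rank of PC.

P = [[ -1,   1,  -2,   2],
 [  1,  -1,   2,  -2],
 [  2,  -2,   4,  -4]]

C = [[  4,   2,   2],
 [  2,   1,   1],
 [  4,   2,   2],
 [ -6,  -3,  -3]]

First compute PC:
[[-22, -11, -11],
 [ 22,  11,  11],
 [ 44,  22,  22]]
Now row reduce the product.
R2 ← R2 + R1: [0, 0, 0]
R3 ← R3 + (2)·R1: [0, 0, 0]
1 nonzero row, so rank(PC) = 1.

1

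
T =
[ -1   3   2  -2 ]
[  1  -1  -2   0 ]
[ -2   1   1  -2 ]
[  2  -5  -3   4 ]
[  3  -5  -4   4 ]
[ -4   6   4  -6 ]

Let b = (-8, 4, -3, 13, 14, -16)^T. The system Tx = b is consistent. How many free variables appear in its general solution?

Row reduce the augmented matrix [T | b].
R2 ← R2 + R1: [0, 2, 0, -2, -4]
R3 ← R3 − (2)·R1: [0, -5, -3, 2, 13]
R4 ← R4 + (2)·R1: [0, 1, 1, 0, -3]
R5 ← R5 + (3)·R1: [0, 4, 2, -2, -10]
R6 ← R6 − (4)·R1: [0, -6, -4, 2, 16]
R3 ← R3 + (5/2)·R2: [0, 0, -3, -3, 3]
R4 ← R4 − (1/2)·R2: [0, 0, 1, 1, -1]
R5 ← R5 − (2)·R2: [0, 0, 2, 2, -2]
R6 ← R6 + (3)·R2: [0, 0, -4, -4, 4]
R4 ← R4 + (1/3)·R3: [0, 0, 0, 0, 0]
R5 ← R5 + (2/3)·R3: [0, 0, 0, 0, 0]
R6 ← R6 − (4/3)·R3: [0, 0, 0, 0, 0]
The echelon form has 3 nonzero rows, and every pivot lies in the first 4 columns, so rank(T) = rank([T|b]) = 3.
The system is consistent.
Free variables = (unknowns) − (rank) = 4 − 3 = 1.

1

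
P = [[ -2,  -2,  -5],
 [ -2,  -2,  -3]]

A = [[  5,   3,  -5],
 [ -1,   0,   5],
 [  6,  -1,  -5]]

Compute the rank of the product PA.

2

First compute PA:
[[-38,  -1,  25],
 [-26,  -3,  15]]
Now row reduce the product.
R2 ← R2 − (13/19)·R1: [0, -44/19, -40/19]
2 nonzero rows, so rank(PA) = 2.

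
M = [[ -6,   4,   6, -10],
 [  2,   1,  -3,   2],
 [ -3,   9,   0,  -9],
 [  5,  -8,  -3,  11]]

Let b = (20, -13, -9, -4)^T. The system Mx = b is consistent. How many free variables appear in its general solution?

2

Row reduce the augmented matrix [M | b].
R2 ← R2 + (1/3)·R1: [0, 7/3, -1, -4/3, -19/3]
R3 ← R3 − (1/2)·R1: [0, 7, -3, -4, -19]
R4 ← R4 + (5/6)·R1: [0, -14/3, 2, 8/3, 38/3]
R3 ← R3 − (3)·R2: [0, 0, 0, 0, 0]
R4 ← R4 + (2)·R2: [0, 0, 0, 0, 0]
The echelon form has 2 nonzero rows, and every pivot lies in the first 4 columns, so rank(M) = rank([M|b]) = 2.
The system is consistent.
Free variables = (unknowns) − (rank) = 4 − 2 = 2.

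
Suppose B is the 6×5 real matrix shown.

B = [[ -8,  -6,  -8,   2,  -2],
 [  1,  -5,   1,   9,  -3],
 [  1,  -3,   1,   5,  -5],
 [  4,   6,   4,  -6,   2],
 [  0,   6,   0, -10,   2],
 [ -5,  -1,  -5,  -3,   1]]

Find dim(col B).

Row reduce to echelon form.
R2 ← R2 + (1/8)·R1: [0, -23/4, 0, 37/4, -13/4]
R3 ← R3 + (1/8)·R1: [0, -15/4, 0, 21/4, -21/4]
R4 ← R4 + (1/2)·R1: [0, 3, 0, -5, 1]
R6 ← R6 − (5/8)·R1: [0, 11/4, 0, -17/4, 9/4]
R3 ← R3 − (15/23)·R2: [0, 0, 0, -18/23, -72/23]
R4 ← R4 + (12/23)·R2: [0, 0, 0, -4/23, -16/23]
R5 ← R5 + (24/23)·R2: [0, 0, 0, -8/23, -32/23]
R6 ← R6 + (11/23)·R2: [0, 0, 0, 4/23, 16/23]
R4 ← R4 − (2/9)·R3: [0, 0, 0, 0, 0]
R5 ← R5 − (4/9)·R3: [0, 0, 0, 0, 0]
R6 ← R6 + (2/9)·R3: [0, 0, 0, 0, 0]
Echelon form has 3 nonzero rows, so rank(B) = 3.
The column space has dimension equal to the rank: 3.

3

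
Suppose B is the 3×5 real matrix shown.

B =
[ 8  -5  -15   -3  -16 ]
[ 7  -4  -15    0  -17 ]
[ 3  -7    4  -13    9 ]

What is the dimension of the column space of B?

Row reduce to echelon form.
R2 ← R2 − (7/8)·R1: [0, 3/8, -15/8, 21/8, -3]
R3 ← R3 − (3/8)·R1: [0, -41/8, 77/8, -95/8, 15]
R3 ← R3 + (41/3)·R2: [0, 0, -16, 24, -26]
Echelon form has 3 nonzero rows, so rank(B) = 3.
The column space has dimension equal to the rank: 3.

3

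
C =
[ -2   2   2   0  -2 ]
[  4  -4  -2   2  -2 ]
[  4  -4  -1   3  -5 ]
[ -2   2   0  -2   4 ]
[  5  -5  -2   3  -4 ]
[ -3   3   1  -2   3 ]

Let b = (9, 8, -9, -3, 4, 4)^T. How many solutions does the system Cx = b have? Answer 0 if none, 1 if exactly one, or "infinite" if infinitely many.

0

Row reduce the augmented matrix [C | b].
R2 ← R2 + (2)·R1: [0, 0, 2, 2, -6, 26]
R3 ← R3 + (2)·R1: [0, 0, 3, 3, -9, 9]
R4 ← R4 − R1: [0, 0, -2, -2, 6, -12]
R5 ← R5 + (5/2)·R1: [0, 0, 3, 3, -9, 53/2]
R6 ← R6 − (3/2)·R1: [0, 0, -2, -2, 6, -19/2]
R3 ← R3 − (3/2)·R2: [0, 0, 0, 0, 0, -30]
R4 ← R4 + R2: [0, 0, 0, 0, 0, 14]
R5 ← R5 − (3/2)·R2: [0, 0, 0, 0, 0, -25/2]
R6 ← R6 + R2: [0, 0, 0, 0, 0, 33/2]
R4 ← R4 + (7/15)·R3: [0, 0, 0, 0, 0, 0]
R5 ← R5 − (5/12)·R3: [0, 0, 0, 0, 0, 0]
R6 ← R6 + (11/20)·R3: [0, 0, 0, 0, 0, 0]
The echelon form has 3 nonzero rows; the last pivot sits in the augmented column, so rank(C) = 2 but rank([C|b]) = 3.
Since the ranks differ, the system is inconsistent.
It has no solutions.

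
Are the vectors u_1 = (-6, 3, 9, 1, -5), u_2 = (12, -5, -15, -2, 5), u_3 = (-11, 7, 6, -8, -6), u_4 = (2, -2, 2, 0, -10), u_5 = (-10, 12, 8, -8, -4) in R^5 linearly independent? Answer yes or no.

Form the matrix with these vectors as rows and row reduce.
R2 ← R2 + (2)·R1: [0, 1, 3, 0, -5]
R3 ← R3 − (11/6)·R1: [0, 3/2, -21/2, -59/6, 19/6]
R4 ← R4 + (1/3)·R1: [0, -1, 5, 1/3, -35/3]
R5 ← R5 − (5/3)·R1: [0, 7, -7, -29/3, 13/3]
R3 ← R3 − (3/2)·R2: [0, 0, -15, -59/6, 32/3]
R4 ← R4 + R2: [0, 0, 8, 1/3, -50/3]
R5 ← R5 − (7)·R2: [0, 0, -28, -29/3, 118/3]
R4 ← R4 + (8/15)·R3: [0, 0, 0, -221/45, -494/45]
R5 ← R5 − (28/15)·R3: [0, 0, 0, 391/45, 874/45]
R5 ← R5 + (23/13)·R4: [0, 0, 0, 0, 0]
4 nonzero rows, so the 5 vectors span a space of dimension 4.
Since 4 < 5, the vectors are linearly dependent.

no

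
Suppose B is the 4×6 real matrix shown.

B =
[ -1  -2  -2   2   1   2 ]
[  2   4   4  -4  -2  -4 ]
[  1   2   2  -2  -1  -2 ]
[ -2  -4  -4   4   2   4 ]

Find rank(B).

Row reduce to echelon form.
R2 ← R2 + (2)·R1: [0, 0, 0, 0, 0, 0]
R3 ← R3 + R1: [0, 0, 0, 0, 0, 0]
R4 ← R4 − (2)·R1: [0, 0, 0, 0, 0, 0]
Echelon form has 1 nonzero row, so rank(B) = 1.

1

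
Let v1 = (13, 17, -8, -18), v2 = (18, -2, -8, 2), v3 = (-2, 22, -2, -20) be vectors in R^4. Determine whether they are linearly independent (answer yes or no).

Form the matrix with these vectors as rows and row reduce.
R2 ← R2 − (18/13)·R1: [0, -332/13, 40/13, 350/13]
R3 ← R3 + (2/13)·R1: [0, 320/13, -42/13, -296/13]
R3 ← R3 + (80/83)·R2: [0, 0, -22/83, 264/83]
3 nonzero rows, so the 3 vectors span a space of dimension 3.
Since 3 = 3, the vectors are linearly independent.

yes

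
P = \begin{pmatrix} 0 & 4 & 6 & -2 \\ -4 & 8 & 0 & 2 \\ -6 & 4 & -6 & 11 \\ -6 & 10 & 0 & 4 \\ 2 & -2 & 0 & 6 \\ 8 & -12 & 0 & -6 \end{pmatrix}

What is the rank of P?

4

Row reduce to echelon form.
Swap R1 ↔ R2
R3 ← R3 − (3/2)·R1: [0, -8, -6, 8]
R4 ← R4 − (3/2)·R1: [0, -2, 0, 1]
R5 ← R5 + (1/2)·R1: [0, 2, 0, 7]
R6 ← R6 + (2)·R1: [0, 4, 0, -2]
R3 ← R3 + (2)·R2: [0, 0, 6, 4]
R4 ← R4 + (1/2)·R2: [0, 0, 3, 0]
R5 ← R5 − (1/2)·R2: [0, 0, -3, 8]
R6 ← R6 − R2: [0, 0, -6, 0]
R4 ← R4 − (1/2)·R3: [0, 0, 0, -2]
R5 ← R5 + (1/2)·R3: [0, 0, 0, 10]
R6 ← R6 + R3: [0, 0, 0, 4]
R5 ← R5 + (5)·R4: [0, 0, 0, 0]
R6 ← R6 + (2)·R4: [0, 0, 0, 0]
Echelon form has 4 nonzero rows, so rank(P) = 4.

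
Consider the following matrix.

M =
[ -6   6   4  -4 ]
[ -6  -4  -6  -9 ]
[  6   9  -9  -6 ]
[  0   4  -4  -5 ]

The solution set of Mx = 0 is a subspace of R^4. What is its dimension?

Row reduce to echelon form.
R2 ← R2 − R1: [0, -10, -10, -5]
R3 ← R3 + R1: [0, 15, -5, -10]
R3 ← R3 + (3/2)·R2: [0, 0, -20, -35/2]
R4 ← R4 + (2/5)·R2: [0, 0, -8, -7]
R4 ← R4 − (2/5)·R3: [0, 0, 0, 0]
3 nonzero rows, so rank(M) = 3.
M has 4 columns; by rank–nullity, nullity = 4 − 3 = 1.

1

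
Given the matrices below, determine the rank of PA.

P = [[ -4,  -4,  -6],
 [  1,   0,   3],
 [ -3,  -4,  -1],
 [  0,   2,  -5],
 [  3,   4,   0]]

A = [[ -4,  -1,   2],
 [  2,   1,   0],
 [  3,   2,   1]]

First compute PA:
[[-10, -12, -14],
 [  5,   5,   5],
 [  1,  -3,  -7],
 [-11,  -8,  -5],
 [ -4,   1,   6]]
Now row reduce the product.
R2 ← R2 + (1/2)·R1: [0, -1, -2]
R3 ← R3 + (1/10)·R1: [0, -21/5, -42/5]
R4 ← R4 − (11/10)·R1: [0, 26/5, 52/5]
R5 ← R5 − (2/5)·R1: [0, 29/5, 58/5]
R3 ← R3 − (21/5)·R2: [0, 0, 0]
R4 ← R4 + (26/5)·R2: [0, 0, 0]
R5 ← R5 + (29/5)·R2: [0, 0, 0]
2 nonzero rows, so rank(PA) = 2.

2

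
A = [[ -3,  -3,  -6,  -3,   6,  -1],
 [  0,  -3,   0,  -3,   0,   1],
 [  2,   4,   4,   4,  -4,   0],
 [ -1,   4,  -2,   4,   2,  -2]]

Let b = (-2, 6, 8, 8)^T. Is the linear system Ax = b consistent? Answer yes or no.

Row reduce the augmented matrix [A | b].
R3 ← R3 + (2/3)·R1: [0, 2, 0, 2, 0, -2/3, 20/3]
R4 ← R4 − (1/3)·R1: [0, 5, 0, 5, 0, -5/3, 26/3]
R3 ← R3 + (2/3)·R2: [0, 0, 0, 0, 0, 0, 32/3]
R4 ← R4 + (5/3)·R2: [0, 0, 0, 0, 0, 0, 56/3]
R4 ← R4 − (7/4)·R3: [0, 0, 0, 0, 0, 0, 0]
The echelon form has 3 nonzero rows; the last pivot sits in the augmented column, so rank(A) = 2 but rank([A|b]) = 3.
Since the ranks differ, the system is inconsistent.

no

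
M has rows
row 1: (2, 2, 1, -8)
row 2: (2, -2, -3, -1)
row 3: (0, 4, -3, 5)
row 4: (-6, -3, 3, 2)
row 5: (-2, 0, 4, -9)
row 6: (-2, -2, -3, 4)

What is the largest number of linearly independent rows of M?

4

Row reduce to echelon form.
R2 ← R2 − R1: [0, -4, -4, 7]
R4 ← R4 + (3)·R1: [0, 3, 6, -22]
R5 ← R5 + R1: [0, 2, 5, -17]
R6 ← R6 + R1: [0, 0, -2, -4]
R3 ← R3 + R2: [0, 0, -7, 12]
R4 ← R4 + (3/4)·R2: [0, 0, 3, -67/4]
R5 ← R5 + (1/2)·R2: [0, 0, 3, -27/2]
R4 ← R4 + (3/7)·R3: [0, 0, 0, -325/28]
R5 ← R5 + (3/7)·R3: [0, 0, 0, -117/14]
R6 ← R6 − (2/7)·R3: [0, 0, 0, -52/7]
R5 ← R5 − (18/25)·R4: [0, 0, 0, 0]
R6 ← R6 − (16/25)·R4: [0, 0, 0, 0]
Echelon form has 4 nonzero rows, so rank(M) = 4.
The rank gives the maximum number of linearly independent rows: 4.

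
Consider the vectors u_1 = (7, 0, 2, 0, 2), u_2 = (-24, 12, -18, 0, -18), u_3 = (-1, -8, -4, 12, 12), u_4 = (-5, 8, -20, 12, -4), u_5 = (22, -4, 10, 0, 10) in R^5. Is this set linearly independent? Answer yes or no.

no

Form the matrix with these vectors as rows and row reduce.
R2 ← R2 + (24/7)·R1: [0, 12, -78/7, 0, -78/7]
R3 ← R3 + (1/7)·R1: [0, -8, -26/7, 12, 86/7]
R4 ← R4 + (5/7)·R1: [0, 8, -130/7, 12, -18/7]
R5 ← R5 − (22/7)·R1: [0, -4, 26/7, 0, 26/7]
R3 ← R3 + (2/3)·R2: [0, 0, -78/7, 12, 34/7]
R4 ← R4 − (2/3)·R2: [0, 0, -78/7, 12, 34/7]
R5 ← R5 + (1/3)·R2: [0, 0, 0, 0, 0]
R4 ← R4 − R3: [0, 0, 0, 0, 0]
3 nonzero rows, so the 5 vectors span a space of dimension 3.
Since 3 < 5, the vectors are linearly dependent.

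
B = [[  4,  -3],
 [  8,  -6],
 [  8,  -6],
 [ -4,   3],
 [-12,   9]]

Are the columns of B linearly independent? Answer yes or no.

no

Row reduce B to echelon form.
R2 ← R2 − (2)·R1: [0, 0]
R3 ← R3 − (2)·R1: [0, 0]
R4 ← R4 + R1: [0, 0]
R5 ← R5 + (3)·R1: [0, 0]
1 pivot among 2 columns.
Only 1 < 2 pivot columns, so the columns are linearly dependent.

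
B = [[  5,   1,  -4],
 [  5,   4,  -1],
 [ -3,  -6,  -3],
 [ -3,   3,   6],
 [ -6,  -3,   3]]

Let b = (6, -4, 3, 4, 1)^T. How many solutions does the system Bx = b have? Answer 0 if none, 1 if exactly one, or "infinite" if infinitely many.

Row reduce the augmented matrix [B | b].
R2 ← R2 − R1: [0, 3, 3, -10]
R3 ← R3 + (3/5)·R1: [0, -27/5, -27/5, 33/5]
R4 ← R4 + (3/5)·R1: [0, 18/5, 18/5, 38/5]
R5 ← R5 + (6/5)·R1: [0, -9/5, -9/5, 41/5]
R3 ← R3 + (9/5)·R2: [0, 0, 0, -57/5]
R4 ← R4 − (6/5)·R2: [0, 0, 0, 98/5]
R5 ← R5 + (3/5)·R2: [0, 0, 0, 11/5]
R4 ← R4 + (98/57)·R3: [0, 0, 0, 0]
R5 ← R5 + (11/57)·R3: [0, 0, 0, 0]
The echelon form has 3 nonzero rows; the last pivot sits in the augmented column, so rank(B) = 2 but rank([B|b]) = 3.
Since the ranks differ, the system is inconsistent.
It has no solutions.

0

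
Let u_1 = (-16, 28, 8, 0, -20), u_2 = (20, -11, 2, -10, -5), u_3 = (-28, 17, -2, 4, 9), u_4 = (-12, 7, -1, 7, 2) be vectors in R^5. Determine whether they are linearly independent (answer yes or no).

no

Form the matrix with these vectors as rows and row reduce.
R2 ← R2 + (5/4)·R1: [0, 24, 12, -10, -30]
R3 ← R3 − (7/4)·R1: [0, -32, -16, 4, 44]
R4 ← R4 − (3/4)·R1: [0, -14, -7, 7, 17]
R3 ← R3 + (4/3)·R2: [0, 0, 0, -28/3, 4]
R4 ← R4 + (7/12)·R2: [0, 0, 0, 7/6, -1/2]
R4 ← R4 + (1/8)·R3: [0, 0, 0, 0, 0]
3 nonzero rows, so the 4 vectors span a space of dimension 3.
Since 3 < 4, the vectors are linearly dependent.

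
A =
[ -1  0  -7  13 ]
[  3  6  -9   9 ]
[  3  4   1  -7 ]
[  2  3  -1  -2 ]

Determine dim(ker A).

Row reduce to echelon form.
R2 ← R2 + (3)·R1: [0, 6, -30, 48]
R3 ← R3 + (3)·R1: [0, 4, -20, 32]
R4 ← R4 + (2)·R1: [0, 3, -15, 24]
R3 ← R3 − (2/3)·R2: [0, 0, 0, 0]
R4 ← R4 − (1/2)·R2: [0, 0, 0, 0]
2 nonzero rows, so rank(A) = 2.
A has 4 columns; by rank–nullity, nullity = 4 − 2 = 2.

2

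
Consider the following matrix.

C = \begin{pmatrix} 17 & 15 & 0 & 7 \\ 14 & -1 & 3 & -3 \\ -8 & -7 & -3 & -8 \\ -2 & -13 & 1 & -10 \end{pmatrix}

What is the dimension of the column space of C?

4

Row reduce to echelon form.
R2 ← R2 − (14/17)·R1: [0, -227/17, 3, -149/17]
R3 ← R3 + (8/17)·R1: [0, 1/17, -3, -80/17]
R4 ← R4 + (2/17)·R1: [0, -191/17, 1, -156/17]
R3 ← R3 + (1/227)·R2: [0, 0, -678/227, -1077/227]
R4 ← R4 − (191/227)·R2: [0, 0, -346/227, -409/227]
R4 ← R4 − (173/339)·R3: [0, 0, 0, 70/113]
Echelon form has 4 nonzero rows, so rank(C) = 4.
The column space has dimension equal to the rank: 4.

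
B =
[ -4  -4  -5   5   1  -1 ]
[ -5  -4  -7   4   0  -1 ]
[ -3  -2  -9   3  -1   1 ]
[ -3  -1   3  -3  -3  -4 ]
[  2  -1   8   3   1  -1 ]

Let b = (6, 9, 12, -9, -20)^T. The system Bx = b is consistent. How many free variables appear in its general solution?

1

Row reduce the augmented matrix [B | b].
R2 ← R2 − (5/4)·R1: [0, 1, -3/4, -9/4, -5/4, 1/4, 3/2]
R3 ← R3 − (3/4)·R1: [0, 1, -21/4, -3/4, -7/4, 7/4, 15/2]
R4 ← R4 − (3/4)·R1: [0, 2, 27/4, -27/4, -15/4, -13/4, -27/2]
R5 ← R5 + (1/2)·R1: [0, -3, 11/2, 11/2, 3/2, -3/2, -17]
R3 ← R3 − R2: [0, 0, -9/2, 3/2, -1/2, 3/2, 6]
R4 ← R4 − (2)·R2: [0, 0, 33/4, -9/4, -5/4, -15/4, -33/2]
R5 ← R5 + (3)·R2: [0, 0, 13/4, -5/4, -9/4, -3/4, -25/2]
R4 ← R4 + (11/6)·R3: [0, 0, 0, 1/2, -13/6, -1, -11/2]
R5 ← R5 + (13/18)·R3: [0, 0, 0, -1/6, -47/18, 1/3, -49/6]
R5 ← R5 + (1/3)·R4: [0, 0, 0, 0, -10/3, 0, -10]
The echelon form has 5 nonzero rows, and every pivot lies in the first 6 columns, so rank(B) = rank([B|b]) = 5.
The system is consistent.
Free variables = (unknowns) − (rank) = 6 − 5 = 1.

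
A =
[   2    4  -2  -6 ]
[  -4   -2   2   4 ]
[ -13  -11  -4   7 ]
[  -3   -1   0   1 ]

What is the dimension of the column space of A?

Row reduce to echelon form.
R2 ← R2 + (2)·R1: [0, 6, -2, -8]
R3 ← R3 + (13/2)·R1: [0, 15, -17, -32]
R4 ← R4 + (3/2)·R1: [0, 5, -3, -8]
R3 ← R3 − (5/2)·R2: [0, 0, -12, -12]
R4 ← R4 − (5/6)·R2: [0, 0, -4/3, -4/3]
R4 ← R4 − (1/9)·R3: [0, 0, 0, 0]
Echelon form has 3 nonzero rows, so rank(A) = 3.
The column space has dimension equal to the rank: 3.

3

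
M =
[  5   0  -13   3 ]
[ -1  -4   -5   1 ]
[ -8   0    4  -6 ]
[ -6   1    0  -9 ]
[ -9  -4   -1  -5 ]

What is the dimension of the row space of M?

Row reduce to echelon form.
R2 ← R2 + (1/5)·R1: [0, -4, -38/5, 8/5]
R3 ← R3 + (8/5)·R1: [0, 0, -84/5, -6/5]
R4 ← R4 + (6/5)·R1: [0, 1, -78/5, -27/5]
R5 ← R5 + (9/5)·R1: [0, -4, -122/5, 2/5]
R4 ← R4 + (1/4)·R2: [0, 0, -35/2, -5]
R5 ← R5 − R2: [0, 0, -84/5, -6/5]
R4 ← R4 − (25/24)·R3: [0, 0, 0, -15/4]
R5 ← R5 − R3: [0, 0, 0, 0]
Echelon form has 4 nonzero rows, so rank(M) = 4.
The row space has dimension equal to the rank: 4.

4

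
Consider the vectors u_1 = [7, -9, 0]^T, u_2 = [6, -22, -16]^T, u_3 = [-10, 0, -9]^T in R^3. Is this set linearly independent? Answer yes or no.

yes

Form the matrix with these vectors as rows and row reduce.
R2 ← R2 − (6/7)·R1: [0, -100/7, -16]
R3 ← R3 + (10/7)·R1: [0, -90/7, -9]
R3 ← R3 − (9/10)·R2: [0, 0, 27/5]
3 nonzero rows, so the 3 vectors span a space of dimension 3.
Since 3 = 3, the vectors are linearly independent.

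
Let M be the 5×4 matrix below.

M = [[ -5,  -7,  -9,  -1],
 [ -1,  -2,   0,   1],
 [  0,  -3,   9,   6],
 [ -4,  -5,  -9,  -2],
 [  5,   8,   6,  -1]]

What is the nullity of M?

2

Row reduce to echelon form.
R2 ← R2 − (1/5)·R1: [0, -3/5, 9/5, 6/5]
R4 ← R4 − (4/5)·R1: [0, 3/5, -9/5, -6/5]
R5 ← R5 + R1: [0, 1, -3, -2]
R3 ← R3 − (5)·R2: [0, 0, 0, 0]
R4 ← R4 + R2: [0, 0, 0, 0]
R5 ← R5 + (5/3)·R2: [0, 0, 0, 0]
2 nonzero rows, so rank(M) = 2.
M has 4 columns; by rank–nullity, nullity = 4 − 2 = 2.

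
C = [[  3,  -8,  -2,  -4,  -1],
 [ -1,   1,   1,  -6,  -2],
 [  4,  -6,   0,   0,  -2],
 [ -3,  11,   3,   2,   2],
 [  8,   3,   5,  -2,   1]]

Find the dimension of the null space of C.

Row reduce to echelon form.
R2 ← R2 + (1/3)·R1: [0, -5/3, 1/3, -22/3, -7/3]
R3 ← R3 − (4/3)·R1: [0, 14/3, 8/3, 16/3, -2/3]
R4 ← R4 + R1: [0, 3, 1, -2, 1]
R5 ← R5 − (8/3)·R1: [0, 73/3, 31/3, 26/3, 11/3]
R3 ← R3 + (14/5)·R2: [0, 0, 18/5, -76/5, -36/5]
R4 ← R4 + (9/5)·R2: [0, 0, 8/5, -76/5, -16/5]
R5 ← R5 + (73/5)·R2: [0, 0, 76/5, -492/5, -152/5]
R4 ← R4 − (4/9)·R3: [0, 0, 0, -76/9, 0]
R5 ← R5 − (38/9)·R3: [0, 0, 0, -308/9, 0]
R5 ← R5 − (77/19)·R4: [0, 0, 0, 0, 0]
4 nonzero rows, so rank(C) = 4.
C has 5 columns; by rank–nullity, nullity = 5 − 4 = 1.

1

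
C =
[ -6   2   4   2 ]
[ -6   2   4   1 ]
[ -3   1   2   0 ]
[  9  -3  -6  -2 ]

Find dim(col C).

Row reduce to echelon form.
R2 ← R2 − R1: [0, 0, 0, -1]
R3 ← R3 − (1/2)·R1: [0, 0, 0, -1]
R4 ← R4 + (3/2)·R1: [0, 0, 0, 1]
R3 ← R3 − R2: [0, 0, 0, 0]
R4 ← R4 + R2: [0, 0, 0, 0]
Echelon form has 2 nonzero rows, so rank(C) = 2.
The column space has dimension equal to the rank: 2.

2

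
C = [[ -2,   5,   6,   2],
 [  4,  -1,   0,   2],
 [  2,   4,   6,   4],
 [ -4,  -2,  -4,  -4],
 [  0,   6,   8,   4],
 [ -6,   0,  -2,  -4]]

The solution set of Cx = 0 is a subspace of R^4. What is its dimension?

Row reduce to echelon form.
R2 ← R2 + (2)·R1: [0, 9, 12, 6]
R3 ← R3 + R1: [0, 9, 12, 6]
R4 ← R4 − (2)·R1: [0, -12, -16, -8]
R6 ← R6 − (3)·R1: [0, -15, -20, -10]
R3 ← R3 − R2: [0, 0, 0, 0]
R4 ← R4 + (4/3)·R2: [0, 0, 0, 0]
R5 ← R5 − (2/3)·R2: [0, 0, 0, 0]
R6 ← R6 + (5/3)·R2: [0, 0, 0, 0]
2 nonzero rows, so rank(C) = 2.
C has 4 columns; by rank–nullity, nullity = 4 − 2 = 2.

2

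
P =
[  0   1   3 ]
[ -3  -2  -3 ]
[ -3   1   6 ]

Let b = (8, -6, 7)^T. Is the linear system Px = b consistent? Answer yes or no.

Row reduce the augmented matrix [P | b].
Swap R1 ↔ R2
R3 ← R3 − R1: [0, 3, 9, 13]
R3 ← R3 − (3)·R2: [0, 0, 0, -11]
The echelon form has 3 nonzero rows; the last pivot sits in the augmented column, so rank(P) = 2 but rank([P|b]) = 3.
Since the ranks differ, the system is inconsistent.

no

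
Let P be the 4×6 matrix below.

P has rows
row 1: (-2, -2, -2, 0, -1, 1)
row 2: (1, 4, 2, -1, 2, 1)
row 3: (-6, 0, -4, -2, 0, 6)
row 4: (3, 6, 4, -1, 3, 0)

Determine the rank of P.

2

Row reduce to echelon form.
R2 ← R2 + (1/2)·R1: [0, 3, 1, -1, 3/2, 3/2]
R3 ← R3 − (3)·R1: [0, 6, 2, -2, 3, 3]
R4 ← R4 + (3/2)·R1: [0, 3, 1, -1, 3/2, 3/2]
R3 ← R3 − (2)·R2: [0, 0, 0, 0, 0, 0]
R4 ← R4 − R2: [0, 0, 0, 0, 0, 0]
Echelon form has 2 nonzero rows, so rank(P) = 2.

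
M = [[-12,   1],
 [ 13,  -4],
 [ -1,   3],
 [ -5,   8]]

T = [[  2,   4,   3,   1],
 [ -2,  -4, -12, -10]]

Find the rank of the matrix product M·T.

First compute MT:
[[-26, -52, -48, -22],
 [ 34,  68,  87,  53],
 [ -8, -16, -39, -31],
 [-26, -52, -111, -85]]
Now row reduce the product.
R2 ← R2 + (17/13)·R1: [0, 0, 315/13, 315/13]
R3 ← R3 − (4/13)·R1: [0, 0, -315/13, -315/13]
R4 ← R4 − R1: [0, 0, -63, -63]
R3 ← R3 + R2: [0, 0, 0, 0]
R4 ← R4 + (13/5)·R2: [0, 0, 0, 0]
2 nonzero rows, so rank(MT) = 2.

2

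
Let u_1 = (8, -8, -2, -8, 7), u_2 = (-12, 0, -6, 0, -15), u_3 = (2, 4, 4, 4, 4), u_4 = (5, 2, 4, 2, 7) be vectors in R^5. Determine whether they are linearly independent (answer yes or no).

no

Form the matrix with these vectors as rows and row reduce.
R2 ← R2 + (3/2)·R1: [0, -12, -9, -12, -9/2]
R3 ← R3 − (1/4)·R1: [0, 6, 9/2, 6, 9/4]
R4 ← R4 − (5/8)·R1: [0, 7, 21/4, 7, 21/8]
R3 ← R3 + (1/2)·R2: [0, 0, 0, 0, 0]
R4 ← R4 + (7/12)·R2: [0, 0, 0, 0, 0]
2 nonzero rows, so the 4 vectors span a space of dimension 2.
Since 2 < 4, the vectors are linearly dependent.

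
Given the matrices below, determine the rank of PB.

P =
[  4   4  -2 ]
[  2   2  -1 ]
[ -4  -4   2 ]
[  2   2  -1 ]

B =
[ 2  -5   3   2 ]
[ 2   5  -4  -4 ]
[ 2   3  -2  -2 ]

1

First compute PB:
[[ 12,  -6,   0,  -4],
 [  6,  -3,   0,  -2],
 [-12,   6,   0,   4],
 [  6,  -3,   0,  -2]]
Now row reduce the product.
R2 ← R2 − (1/2)·R1: [0, 0, 0, 0]
R3 ← R3 + R1: [0, 0, 0, 0]
R4 ← R4 − (1/2)·R1: [0, 0, 0, 0]
1 nonzero row, so rank(PB) = 1.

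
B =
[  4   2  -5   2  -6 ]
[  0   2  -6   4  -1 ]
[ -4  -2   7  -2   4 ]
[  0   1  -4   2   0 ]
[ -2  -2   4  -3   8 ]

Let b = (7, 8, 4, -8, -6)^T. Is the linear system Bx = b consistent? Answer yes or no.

Row reduce the augmented matrix [B | b].
R3 ← R3 + R1: [0, 0, 2, 0, -2, 11]
R5 ← R5 + (1/2)·R1: [0, -1, 3/2, -2, 5, -5/2]
R4 ← R4 − (1/2)·R2: [0, 0, -1, 0, 1/2, -12]
R5 ← R5 + (1/2)·R2: [0, 0, -3/2, 0, 9/2, 3/2]
R4 ← R4 + (1/2)·R3: [0, 0, 0, 0, -1/2, -13/2]
R5 ← R5 + (3/4)·R3: [0, 0, 0, 0, 3, 39/4]
R5 ← R5 + (6)·R4: [0, 0, 0, 0, 0, -117/4]
The echelon form has 5 nonzero rows; the last pivot sits in the augmented column, so rank(B) = 4 but rank([B|b]) = 5.
Since the ranks differ, the system is inconsistent.

no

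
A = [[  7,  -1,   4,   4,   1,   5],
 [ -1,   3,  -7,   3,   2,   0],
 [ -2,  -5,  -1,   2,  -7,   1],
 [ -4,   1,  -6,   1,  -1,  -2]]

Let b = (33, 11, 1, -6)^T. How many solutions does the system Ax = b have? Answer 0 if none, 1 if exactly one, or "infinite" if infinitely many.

Row reduce the augmented matrix [A | b].
R2 ← R2 + (1/7)·R1: [0, 20/7, -45/7, 25/7, 15/7, 5/7, 110/7]
R3 ← R3 + (2/7)·R1: [0, -37/7, 1/7, 22/7, -47/7, 17/7, 73/7]
R4 ← R4 + (4/7)·R1: [0, 3/7, -26/7, 23/7, -3/7, 6/7, 90/7]
R3 ← R3 + (37/20)·R2: [0, 0, -47/4, 39/4, -11/4, 15/4, 79/2]
R4 ← R4 − (3/20)·R2: [0, 0, -11/4, 11/4, -3/4, 3/4, 21/2]
R4 ← R4 − (11/47)·R3: [0, 0, 0, 22/47, -5/47, -6/47, 59/47]
The echelon form has 4 nonzero rows, and every pivot lies in the first 6 columns, so rank(A) = rank([A|b]) = 4.
The system is consistent.
rank = 4 < 6 unknowns, so there are infinitely many solutions.

infinite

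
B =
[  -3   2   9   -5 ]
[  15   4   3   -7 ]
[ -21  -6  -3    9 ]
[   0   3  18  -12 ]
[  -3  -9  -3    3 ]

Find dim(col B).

Row reduce to echelon form.
R2 ← R2 + (5)·R1: [0, 14, 48, -32]
R3 ← R3 − (7)·R1: [0, -20, -66, 44]
R5 ← R5 − R1: [0, -11, -12, 8]
R3 ← R3 + (10/7)·R2: [0, 0, 18/7, -12/7]
R4 ← R4 − (3/14)·R2: [0, 0, 54/7, -36/7]
R5 ← R5 + (11/14)·R2: [0, 0, 180/7, -120/7]
R4 ← R4 − (3)·R3: [0, 0, 0, 0]
R5 ← R5 − (10)·R3: [0, 0, 0, 0]
Echelon form has 3 nonzero rows, so rank(B) = 3.
The column space has dimension equal to the rank: 3.

3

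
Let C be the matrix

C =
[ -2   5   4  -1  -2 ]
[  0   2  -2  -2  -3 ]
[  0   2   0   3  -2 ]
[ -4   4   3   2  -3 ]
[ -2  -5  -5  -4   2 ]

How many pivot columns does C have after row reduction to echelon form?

Row reduce to echelon form.
R4 ← R4 − (2)·R1: [0, -6, -5, 4, 1]
R5 ← R5 − R1: [0, -10, -9, -3, 4]
R3 ← R3 − R2: [0, 0, 2, 5, 1]
R4 ← R4 + (3)·R2: [0, 0, -11, -2, -8]
R5 ← R5 + (5)·R2: [0, 0, -19, -13, -11]
R4 ← R4 + (11/2)·R3: [0, 0, 0, 51/2, -5/2]
R5 ← R5 + (19/2)·R3: [0, 0, 0, 69/2, -3/2]
R5 ← R5 − (23/17)·R4: [0, 0, 0, 0, 32/17]
Echelon form has 5 nonzero rows, so rank(C) = 5.
Each nonzero row contributes one pivot column: 5 pivot columns.

5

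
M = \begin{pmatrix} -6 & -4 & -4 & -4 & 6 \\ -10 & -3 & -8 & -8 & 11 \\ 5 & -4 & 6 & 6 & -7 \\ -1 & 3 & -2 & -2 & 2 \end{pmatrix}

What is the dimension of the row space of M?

2

Row reduce to echelon form.
R2 ← R2 − (5/3)·R1: [0, 11/3, -4/3, -4/3, 1]
R3 ← R3 + (5/6)·R1: [0, -22/3, 8/3, 8/3, -2]
R4 ← R4 − (1/6)·R1: [0, 11/3, -4/3, -4/3, 1]
R3 ← R3 + (2)·R2: [0, 0, 0, 0, 0]
R4 ← R4 − R2: [0, 0, 0, 0, 0]
Echelon form has 2 nonzero rows, so rank(M) = 2.
The row space has dimension equal to the rank: 2.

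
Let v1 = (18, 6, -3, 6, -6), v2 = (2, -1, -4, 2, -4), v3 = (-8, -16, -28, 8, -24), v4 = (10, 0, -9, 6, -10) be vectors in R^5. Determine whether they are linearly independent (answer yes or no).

no

Form the matrix with these vectors as rows and row reduce.
R2 ← R2 − (1/9)·R1: [0, -5/3, -11/3, 4/3, -10/3]
R3 ← R3 + (4/9)·R1: [0, -40/3, -88/3, 32/3, -80/3]
R4 ← R4 − (5/9)·R1: [0, -10/3, -22/3, 8/3, -20/3]
R3 ← R3 − (8)·R2: [0, 0, 0, 0, 0]
R4 ← R4 − (2)·R2: [0, 0, 0, 0, 0]
2 nonzero rows, so the 4 vectors span a space of dimension 2.
Since 2 < 4, the vectors are linearly dependent.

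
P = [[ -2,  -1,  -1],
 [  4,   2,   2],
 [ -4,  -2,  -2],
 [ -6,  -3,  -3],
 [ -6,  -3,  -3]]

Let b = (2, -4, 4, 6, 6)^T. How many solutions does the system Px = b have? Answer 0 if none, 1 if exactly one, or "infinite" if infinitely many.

Row reduce the augmented matrix [P | b].
R2 ← R2 + (2)·R1: [0, 0, 0, 0]
R3 ← R3 − (2)·R1: [0, 0, 0, 0]
R4 ← R4 − (3)·R1: [0, 0, 0, 0]
R5 ← R5 − (3)·R1: [0, 0, 0, 0]
The echelon form has 1 nonzero rows, and every pivot lies in the first 3 columns, so rank(P) = rank([P|b]) = 1.
The system is consistent.
rank = 1 < 3 unknowns, so there are infinitely many solutions.

infinite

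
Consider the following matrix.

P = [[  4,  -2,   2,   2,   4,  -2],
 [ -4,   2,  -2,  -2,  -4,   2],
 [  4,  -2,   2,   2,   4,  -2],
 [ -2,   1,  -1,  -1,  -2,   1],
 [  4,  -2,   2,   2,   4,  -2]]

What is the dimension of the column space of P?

Row reduce to echelon form.
R2 ← R2 + R1: [0, 0, 0, 0, 0, 0]
R3 ← R3 − R1: [0, 0, 0, 0, 0, 0]
R4 ← R4 + (1/2)·R1: [0, 0, 0, 0, 0, 0]
R5 ← R5 − R1: [0, 0, 0, 0, 0, 0]
Echelon form has 1 nonzero row, so rank(P) = 1.
The column space has dimension equal to the rank: 1.

1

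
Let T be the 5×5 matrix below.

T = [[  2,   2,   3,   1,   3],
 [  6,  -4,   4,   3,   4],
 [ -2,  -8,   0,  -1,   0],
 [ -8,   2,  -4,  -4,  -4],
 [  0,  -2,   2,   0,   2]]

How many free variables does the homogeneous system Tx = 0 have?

Row reduce to echelon form.
R2 ← R2 − (3)·R1: [0, -10, -5, 0, -5]
R3 ← R3 + R1: [0, -6, 3, 0, 3]
R4 ← R4 + (4)·R1: [0, 10, 8, 0, 8]
R3 ← R3 − (3/5)·R2: [0, 0, 6, 0, 6]
R4 ← R4 + R2: [0, 0, 3, 0, 3]
R5 ← R5 − (1/5)·R2: [0, 0, 3, 0, 3]
R4 ← R4 − (1/2)·R3: [0, 0, 0, 0, 0]
R5 ← R5 − (1/2)·R3: [0, 0, 0, 0, 0]
3 nonzero rows, so rank(T) = 3.
T has 5 columns; by rank–nullity, nullity = 5 − 3 = 2.

2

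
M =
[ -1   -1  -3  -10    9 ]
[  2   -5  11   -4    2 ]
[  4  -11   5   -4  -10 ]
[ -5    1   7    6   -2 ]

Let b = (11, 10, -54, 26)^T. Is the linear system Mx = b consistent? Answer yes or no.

yes

Row reduce the augmented matrix [M | b].
R2 ← R2 + (2)·R1: [0, -7, 5, -24, 20, 32]
R3 ← R3 + (4)·R1: [0, -15, -7, -44, 26, -10]
R4 ← R4 − (5)·R1: [0, 6, 22, 56, -47, -29]
R3 ← R3 − (15/7)·R2: [0, 0, -124/7, 52/7, -118/7, -550/7]
R4 ← R4 + (6/7)·R2: [0, 0, 184/7, 248/7, -209/7, -11/7]
R4 ← R4 + (46/31)·R3: [0, 0, 0, 1440/31, -1701/31, -3663/31]
The echelon form has 4 nonzero rows, and every pivot lies in the first 5 columns, so rank(M) = rank([M|b]) = 4.
The system is consistent.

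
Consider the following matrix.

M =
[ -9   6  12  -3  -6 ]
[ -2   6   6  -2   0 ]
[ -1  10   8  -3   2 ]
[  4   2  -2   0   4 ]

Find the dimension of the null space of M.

3

Row reduce to echelon form.
R2 ← R2 − (2/9)·R1: [0, 14/3, 10/3, -4/3, 4/3]
R3 ← R3 − (1/9)·R1: [0, 28/3, 20/3, -8/3, 8/3]
R4 ← R4 + (4/9)·R1: [0, 14/3, 10/3, -4/3, 4/3]
R3 ← R3 − (2)·R2: [0, 0, 0, 0, 0]
R4 ← R4 − R2: [0, 0, 0, 0, 0]
2 nonzero rows, so rank(M) = 2.
M has 5 columns; by rank–nullity, nullity = 5 − 2 = 3.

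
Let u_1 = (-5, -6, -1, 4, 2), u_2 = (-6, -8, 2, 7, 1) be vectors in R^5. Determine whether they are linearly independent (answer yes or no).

yes

Form the matrix with these vectors as rows and row reduce.
R2 ← R2 − (6/5)·R1: [0, -4/5, 16/5, 11/5, -7/5]
2 nonzero rows, so the 2 vectors span a space of dimension 2.
Since 2 = 2, the vectors are linearly independent.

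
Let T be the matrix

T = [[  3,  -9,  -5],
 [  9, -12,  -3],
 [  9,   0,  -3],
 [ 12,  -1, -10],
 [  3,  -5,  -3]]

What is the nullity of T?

Row reduce to echelon form.
R2 ← R2 − (3)·R1: [0, 15, 12]
R3 ← R3 − (3)·R1: [0, 27, 12]
R4 ← R4 − (4)·R1: [0, 35, 10]
R5 ← R5 − R1: [0, 4, 2]
R3 ← R3 − (9/5)·R2: [0, 0, -48/5]
R4 ← R4 − (7/3)·R2: [0, 0, -18]
R5 ← R5 − (4/15)·R2: [0, 0, -6/5]
R4 ← R4 − (15/8)·R3: [0, 0, 0]
R5 ← R5 − (1/8)·R3: [0, 0, 0]
3 nonzero rows, so rank(T) = 3.
T has 3 columns; by rank–nullity, nullity = 3 − 3 = 0.

0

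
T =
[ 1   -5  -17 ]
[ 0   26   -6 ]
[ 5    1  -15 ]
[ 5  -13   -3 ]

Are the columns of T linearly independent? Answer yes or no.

Row reduce T to echelon form.
R3 ← R3 − (5)·R1: [0, 26, 70]
R4 ← R4 − (5)·R1: [0, 12, 82]
R3 ← R3 − R2: [0, 0, 76]
R4 ← R4 − (6/13)·R2: [0, 0, 1102/13]
R4 ← R4 − (29/26)·R3: [0, 0, 0]
3 pivots among 3 columns.
Every column is a pivot column, so the columns are linearly independent.

yes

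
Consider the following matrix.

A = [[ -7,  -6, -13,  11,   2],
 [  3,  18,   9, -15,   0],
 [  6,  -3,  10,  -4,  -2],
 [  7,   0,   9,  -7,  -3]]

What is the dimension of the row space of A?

Row reduce to echelon form.
R2 ← R2 + (3/7)·R1: [0, 108/7, 24/7, -72/7, 6/7]
R3 ← R3 + (6/7)·R1: [0, -57/7, -8/7, 38/7, -2/7]
R4 ← R4 + R1: [0, -6, -4, 4, -1]
R3 ← R3 + (19/36)·R2: [0, 0, 2/3, 0, 1/6]
R4 ← R4 + (7/18)·R2: [0, 0, -8/3, 0, -2/3]
R4 ← R4 + (4)·R3: [0, 0, 0, 0, 0]
Echelon form has 3 nonzero rows, so rank(A) = 3.
The row space has dimension equal to the rank: 3.

3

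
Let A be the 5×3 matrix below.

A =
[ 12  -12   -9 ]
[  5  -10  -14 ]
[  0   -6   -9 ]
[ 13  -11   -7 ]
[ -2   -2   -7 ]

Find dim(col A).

Row reduce to echelon form.
R2 ← R2 − (5/12)·R1: [0, -5, -41/4]
R4 ← R4 − (13/12)·R1: [0, 2, 11/4]
R5 ← R5 + (1/6)·R1: [0, -4, -17/2]
R3 ← R3 − (6/5)·R2: [0, 0, 33/10]
R4 ← R4 + (2/5)·R2: [0, 0, -27/20]
R5 ← R5 − (4/5)·R2: [0, 0, -3/10]
R4 ← R4 + (9/22)·R3: [0, 0, 0]
R5 ← R5 + (1/11)·R3: [0, 0, 0]
Echelon form has 3 nonzero rows, so rank(A) = 3.
The column space has dimension equal to the rank: 3.

3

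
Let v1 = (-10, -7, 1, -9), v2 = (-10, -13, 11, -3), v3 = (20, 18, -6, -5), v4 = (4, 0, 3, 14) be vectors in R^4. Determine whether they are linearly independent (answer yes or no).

Form the matrix with these vectors as rows and row reduce.
R2 ← R2 − R1: [0, -6, 10, 6]
R3 ← R3 + (2)·R1: [0, 4, -4, -23]
R4 ← R4 + (2/5)·R1: [0, -14/5, 17/5, 52/5]
R3 ← R3 + (2/3)·R2: [0, 0, 8/3, -19]
R4 ← R4 − (7/15)·R2: [0, 0, -19/15, 38/5]
R4 ← R4 + (19/40)·R3: [0, 0, 0, -57/40]
4 nonzero rows, so the 4 vectors span a space of dimension 4.
Since 4 = 4, the vectors are linearly independent.

yes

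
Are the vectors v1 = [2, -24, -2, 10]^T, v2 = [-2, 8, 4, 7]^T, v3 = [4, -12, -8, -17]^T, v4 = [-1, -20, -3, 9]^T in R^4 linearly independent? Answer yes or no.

Form the matrix with these vectors as rows and row reduce.
R2 ← R2 + R1: [0, -16, 2, 17]
R3 ← R3 − (2)·R1: [0, 36, -4, -37]
R4 ← R4 + (1/2)·R1: [0, -32, -4, 14]
R3 ← R3 + (9/4)·R2: [0, 0, 1/2, 5/4]
R4 ← R4 − (2)·R2: [0, 0, -8, -20]
R4 ← R4 + (16)·R3: [0, 0, 0, 0]
3 nonzero rows, so the 4 vectors span a space of dimension 3.
Since 3 < 4, the vectors are linearly dependent.

no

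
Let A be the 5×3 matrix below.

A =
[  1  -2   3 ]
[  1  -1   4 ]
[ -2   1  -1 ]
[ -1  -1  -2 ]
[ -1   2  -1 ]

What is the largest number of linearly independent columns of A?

Row reduce to echelon form.
R2 ← R2 − R1: [0, 1, 1]
R3 ← R3 + (2)·R1: [0, -3, 5]
R4 ← R4 + R1: [0, -3, 1]
R5 ← R5 + R1: [0, 0, 2]
R3 ← R3 + (3)·R2: [0, 0, 8]
R4 ← R4 + (3)·R2: [0, 0, 4]
R4 ← R4 − (1/2)·R3: [0, 0, 0]
R5 ← R5 − (1/4)·R3: [0, 0, 0]
Echelon form has 3 nonzero rows, so rank(A) = 3.
The rank gives the maximum number of linearly independent columns: 3.

3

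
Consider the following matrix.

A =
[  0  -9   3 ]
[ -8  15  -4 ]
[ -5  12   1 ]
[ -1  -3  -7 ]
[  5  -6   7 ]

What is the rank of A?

Row reduce to echelon form.
Swap R1 ↔ R2
R3 ← R3 − (5/8)·R1: [0, 21/8, 7/2]
R4 ← R4 − (1/8)·R1: [0, -39/8, -13/2]
R5 ← R5 + (5/8)·R1: [0, 27/8, 9/2]
R3 ← R3 + (7/24)·R2: [0, 0, 35/8]
R4 ← R4 − (13/24)·R2: [0, 0, -65/8]
R5 ← R5 + (3/8)·R2: [0, 0, 45/8]
R4 ← R4 + (13/7)·R3: [0, 0, 0]
R5 ← R5 − (9/7)·R3: [0, 0, 0]
Echelon form has 3 nonzero rows, so rank(A) = 3.

3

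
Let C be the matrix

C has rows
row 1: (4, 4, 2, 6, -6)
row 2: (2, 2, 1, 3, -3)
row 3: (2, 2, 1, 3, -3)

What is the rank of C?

1

Row reduce to echelon form.
R2 ← R2 − (1/2)·R1: [0, 0, 0, 0, 0]
R3 ← R3 − (1/2)·R1: [0, 0, 0, 0, 0]
Echelon form has 1 nonzero row, so rank(C) = 1.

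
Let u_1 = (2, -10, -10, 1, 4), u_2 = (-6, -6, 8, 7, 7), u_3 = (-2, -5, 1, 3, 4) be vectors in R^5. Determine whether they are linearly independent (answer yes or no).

yes

Form the matrix with these vectors as rows and row reduce.
R2 ← R2 + (3)·R1: [0, -36, -22, 10, 19]
R3 ← R3 + R1: [0, -15, -9, 4, 8]
R3 ← R3 − (5/12)·R2: [0, 0, 1/6, -1/6, 1/12]
3 nonzero rows, so the 3 vectors span a space of dimension 3.
Since 3 = 3, the vectors are linearly independent.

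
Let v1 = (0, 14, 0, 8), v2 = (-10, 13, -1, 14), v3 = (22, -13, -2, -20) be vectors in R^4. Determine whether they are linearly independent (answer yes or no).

Form the matrix with these vectors as rows and row reduce.
Swap R1 ↔ R2
R3 ← R3 + (11/5)·R1: [0, 78/5, -21/5, 54/5]
R3 ← R3 − (39/35)·R2: [0, 0, -21/5, 66/35]
3 nonzero rows, so the 3 vectors span a space of dimension 3.
Since 3 = 3, the vectors are linearly independent.

yes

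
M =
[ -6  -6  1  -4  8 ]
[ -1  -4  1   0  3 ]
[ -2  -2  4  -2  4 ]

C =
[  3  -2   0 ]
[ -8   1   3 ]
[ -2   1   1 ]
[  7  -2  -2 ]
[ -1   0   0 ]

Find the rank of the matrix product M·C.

First compute MC:
[[ -8,  15,  -9],
 [ 24,  -1, -11],
 [-16,  10,   2]]
Now row reduce the product.
R2 ← R2 + (3)·R1: [0, 44, -38]
R3 ← R3 − (2)·R1: [0, -20, 20]
R3 ← R3 + (5/11)·R2: [0, 0, 30/11]
3 nonzero rows, so rank(MC) = 3.

3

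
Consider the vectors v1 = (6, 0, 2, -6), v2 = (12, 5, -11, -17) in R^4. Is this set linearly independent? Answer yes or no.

Form the matrix with these vectors as rows and row reduce.
R2 ← R2 − (2)·R1: [0, 5, -15, -5]
2 nonzero rows, so the 2 vectors span a space of dimension 2.
Since 2 = 2, the vectors are linearly independent.

yes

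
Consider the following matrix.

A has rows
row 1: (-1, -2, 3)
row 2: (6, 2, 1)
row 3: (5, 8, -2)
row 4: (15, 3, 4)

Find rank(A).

Row reduce to echelon form.
R2 ← R2 + (6)·R1: [0, -10, 19]
R3 ← R3 + (5)·R1: [0, -2, 13]
R4 ← R4 + (15)·R1: [0, -27, 49]
R3 ← R3 − (1/5)·R2: [0, 0, 46/5]
R4 ← R4 − (27/10)·R2: [0, 0, -23/10]
R4 ← R4 + (1/4)·R3: [0, 0, 0]
Echelon form has 3 nonzero rows, so rank(A) = 3.

3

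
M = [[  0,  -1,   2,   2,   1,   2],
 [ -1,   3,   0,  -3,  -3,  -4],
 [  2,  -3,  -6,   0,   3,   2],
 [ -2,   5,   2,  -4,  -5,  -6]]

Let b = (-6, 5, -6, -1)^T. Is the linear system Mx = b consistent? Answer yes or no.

no

Row reduce the augmented matrix [M | b].
Swap R1 ↔ R2
R3 ← R3 + (2)·R1: [0, 3, -6, -6, -3, -6, 4]
R4 ← R4 − (2)·R1: [0, -1, 2, 2, 1, 2, -11]
R3 ← R3 + (3)·R2: [0, 0, 0, 0, 0, 0, -14]
R4 ← R4 − R2: [0, 0, 0, 0, 0, 0, -5]
R4 ← R4 − (5/14)·R3: [0, 0, 0, 0, 0, 0, 0]
The echelon form has 3 nonzero rows; the last pivot sits in the augmented column, so rank(M) = 2 but rank([M|b]) = 3.
Since the ranks differ, the system is inconsistent.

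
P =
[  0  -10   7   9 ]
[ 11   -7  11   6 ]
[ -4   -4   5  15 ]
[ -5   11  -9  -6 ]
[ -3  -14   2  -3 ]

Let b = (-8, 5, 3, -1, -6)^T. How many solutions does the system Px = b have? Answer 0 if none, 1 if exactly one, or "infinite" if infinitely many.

0

Row reduce the augmented matrix [P | b].
Swap R1 ↔ R2
R3 ← R3 + (4/11)·R1: [0, -72/11, 9, 189/11, 53/11]
R4 ← R4 + (5/11)·R1: [0, 86/11, -4, -36/11, 14/11]
R5 ← R5 + (3/11)·R1: [0, -175/11, 5, -15/11, -51/11]
R3 ← R3 − (36/55)·R2: [0, 0, 243/55, 621/55, 553/55]
R4 ← R4 + (43/55)·R2: [0, 0, 81/55, 207/55, -274/55]
R5 ← R5 − (35/22)·R2: [0, 0, -135/22, -345/22, 89/11]
R4 ← R4 − (1/3)·R3: [0, 0, 0, 0, -25/3]
R5 ← R5 + (25/18)·R3: [0, 0, 0, 0, 397/18]
R5 ← R5 + (397/150)·R4: [0, 0, 0, 0, 0]
The echelon form has 4 nonzero rows; the last pivot sits in the augmented column, so rank(P) = 3 but rank([P|b]) = 4.
Since the ranks differ, the system is inconsistent.
It has no solutions.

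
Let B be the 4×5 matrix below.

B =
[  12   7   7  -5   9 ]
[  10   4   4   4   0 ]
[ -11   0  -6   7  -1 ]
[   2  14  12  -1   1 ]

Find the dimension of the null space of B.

1

Row reduce to echelon form.
R2 ← R2 − (5/6)·R1: [0, -11/6, -11/6, 49/6, -15/2]
R3 ← R3 + (11/12)·R1: [0, 77/12, 5/12, 29/12, 29/4]
R4 ← R4 − (1/6)·R1: [0, 77/6, 65/6, -1/6, -1/2]
R3 ← R3 + (7/2)·R2: [0, 0, -6, 31, -19]
R4 ← R4 + (7)·R2: [0, 0, -2, 57, -53]
R4 ← R4 − (1/3)·R3: [0, 0, 0, 140/3, -140/3]
4 nonzero rows, so rank(B) = 4.
B has 5 columns; by rank–nullity, nullity = 5 − 4 = 1.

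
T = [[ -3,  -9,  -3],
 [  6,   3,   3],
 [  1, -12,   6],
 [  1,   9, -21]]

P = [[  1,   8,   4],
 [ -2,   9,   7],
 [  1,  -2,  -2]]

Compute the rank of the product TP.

2

First compute TP:
[[ 12, -99, -69],
 [  3,  69,  39],
 [ 31, -112, -92],
 [-38, 131, 109]]
Now row reduce the product.
R2 ← R2 − (1/4)·R1: [0, 375/4, 225/4]
R3 ← R3 − (31/12)·R1: [0, 575/4, 345/4]
R4 ← R4 + (19/6)·R1: [0, -365/2, -219/2]
R3 ← R3 − (23/15)·R2: [0, 0, 0]
R4 ← R4 + (146/75)·R2: [0, 0, 0]
2 nonzero rows, so rank(TP) = 2.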